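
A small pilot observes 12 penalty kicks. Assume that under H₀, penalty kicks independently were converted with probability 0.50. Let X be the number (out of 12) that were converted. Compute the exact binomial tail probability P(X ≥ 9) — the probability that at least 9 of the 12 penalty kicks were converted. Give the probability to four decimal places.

P = 0.0730

X ~ Binomial(n=12, p=0.50).
P(X ≥ 9) = C(12,9)·0.50^9·0.50^3 + C(12,10)·0.50^10·0.50^2 + C(12,11)·0.50^11·0.50^1 + C(12,12)·0.50^12·0.50^0.
= 0.053711 + 0.016113 + 0.002930 + 0.000244 = 0.0730.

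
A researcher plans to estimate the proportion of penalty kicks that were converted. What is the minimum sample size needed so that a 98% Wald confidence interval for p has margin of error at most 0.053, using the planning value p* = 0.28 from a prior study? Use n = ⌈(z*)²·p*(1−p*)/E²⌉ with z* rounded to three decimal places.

n = 389

For 98% confidence, z* = 2.326.
p*(1−p*) = 0.28·0.72 = 0.2016.
Required n before rounding: 5.410276 × 0.2016 / 0.053² = 388.292.
Rounding up, n = 389.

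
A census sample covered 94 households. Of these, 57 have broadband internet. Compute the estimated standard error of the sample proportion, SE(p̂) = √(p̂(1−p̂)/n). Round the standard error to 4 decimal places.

SE = 0.0504

The sample proportion is 57/94 = 0.60638.
p̂(1−p̂) = 0.238683.
SE = √(0.238683/94) = √0.002539181 = 0.0504.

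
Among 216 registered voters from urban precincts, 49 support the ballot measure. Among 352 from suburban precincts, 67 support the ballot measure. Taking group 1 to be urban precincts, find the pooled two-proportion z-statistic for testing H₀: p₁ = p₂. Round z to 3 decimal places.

p̂₁ = 49/216 = 0.22685, p̂₂ = 67/352 = 0.19034.
Pooling: p̂ = 116/568 = 0.20423.
SE = √[p̂(1−p̂)(1/n₁+1/n₂)] = √[0.20423·0.79577·(1/216+1/352)] ≈ 0.034844.
z = 0.03651/0.034844 = 1.048.

z = 1.048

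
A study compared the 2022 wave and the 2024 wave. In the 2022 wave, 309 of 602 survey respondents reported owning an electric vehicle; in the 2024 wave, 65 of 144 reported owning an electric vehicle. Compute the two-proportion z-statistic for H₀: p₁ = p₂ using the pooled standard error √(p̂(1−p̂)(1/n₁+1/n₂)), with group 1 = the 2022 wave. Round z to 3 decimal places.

Sample proportions: p̂₁ = 309/602 = 0.51329 and p̂₂ = 65/144 = 0.45139.
Pooling: p̂ = 374/746 = 0.50134.
SE = √[p̂(1−p̂)(1/n₁+1/n₂)] = √[0.50134·0.49866·(1/602+1/144)] ≈ 0.046383.
z = (p̂₁ − p̂₂)/SE = (0.51329 − 0.45139)/0.046383 = 0.06190/0.046383 = 1.335.

z = 1.335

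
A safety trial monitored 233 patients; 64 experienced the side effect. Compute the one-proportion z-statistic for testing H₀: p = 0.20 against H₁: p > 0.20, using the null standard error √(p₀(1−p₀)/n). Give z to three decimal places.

z = 2.850

The sample proportion is 64/233 = 0.27468.
SE₀ = √(0.20·0.80/233) = 0.026205.
z = (0.27468 − 0.20)/0.026205 = 0.07468/0.026205 = 2.850.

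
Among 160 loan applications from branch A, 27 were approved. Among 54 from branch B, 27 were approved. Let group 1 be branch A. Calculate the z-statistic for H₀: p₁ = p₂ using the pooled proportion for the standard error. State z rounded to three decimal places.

z = -4.846

Sample proportions: p̂₁ = 27/160 = 0.16875 and p̂₂ = 27/54 = 0.50000.
Pooled p̂ = (27+27)/(160+54) = 54/214 = 0.25234.
SE = √[p̂(1−p̂)(1/n₁+1/n₂)] = √[0.25234·0.74766·(1/160+1/54)] ≈ 0.068359.
z = -0.33125/0.068359 = -4.846.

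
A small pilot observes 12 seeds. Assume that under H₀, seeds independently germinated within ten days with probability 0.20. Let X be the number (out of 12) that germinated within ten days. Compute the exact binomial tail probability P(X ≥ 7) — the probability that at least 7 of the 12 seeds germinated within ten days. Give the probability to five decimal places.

P = 0.00390

X ~ Binomial(n=12, p=0.20).
P(X ≥ 7) = Σ_{j=7}^{12} C(12,j)·0.20^j·0.80^{12−j}.
= 0.003322 + 0.000519 + 0.000058 + 0.000004 + 0.000000 + 0.000000 = 0.00390.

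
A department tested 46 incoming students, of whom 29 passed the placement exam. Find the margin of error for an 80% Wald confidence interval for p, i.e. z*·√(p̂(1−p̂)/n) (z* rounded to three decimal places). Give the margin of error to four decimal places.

p̂ = 29/46 = 0.63043.
SE = √(p̂(1−p̂)/n) = √(0.232987/46) = 0.071168.
z* = 1.282 at the 80% level.
Margin of error = z*·SE = 1.282 × 0.071168 = 0.0912.

ME = 0.0912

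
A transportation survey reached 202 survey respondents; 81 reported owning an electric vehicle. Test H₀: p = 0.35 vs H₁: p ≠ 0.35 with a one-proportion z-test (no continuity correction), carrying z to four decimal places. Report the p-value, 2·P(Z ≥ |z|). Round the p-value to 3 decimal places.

p-value = 0.129

Sample proportion p̂ = 81/202 = 0.40099.
Under H₀, SE = √(p₀(1−p₀)/n) = √(0.35·0.65/202) = √0.001126238 = 0.033559.
Test statistic (full precision, shown to 4 dp): z = (81/202 − 0.35)/SE₀ ≈ 1.5194.
p-value = 2·P(Z ≥ |z|) with z = 1.5194 → 0.129.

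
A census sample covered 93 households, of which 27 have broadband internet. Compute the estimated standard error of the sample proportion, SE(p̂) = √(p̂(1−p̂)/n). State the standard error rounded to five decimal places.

Sample proportion p̂ = 27/93 = 0.29032.
p̂(1−p̂) = 0.29032·0.70968 = 0.206034.
SE = √(0.206034/93) = √0.002215419 = 0.04707.

SE = 0.04707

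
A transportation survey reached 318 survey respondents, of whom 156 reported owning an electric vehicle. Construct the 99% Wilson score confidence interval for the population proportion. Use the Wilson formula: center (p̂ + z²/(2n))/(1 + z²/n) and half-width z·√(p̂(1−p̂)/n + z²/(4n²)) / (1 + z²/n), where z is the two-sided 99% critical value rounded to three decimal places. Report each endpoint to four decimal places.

Here p̂ = 156/318 = 0.49057 and z = 2.576 (z² = 6.635776).
1 + z²/n = 1.020867.
Adjusted center: (0.49057 + z²/(2n))/1.020867 = 0.49076.
Radicand: p̂(1−p̂)/n + z²/(4n²) = 0.000785884 + 0.000016405 = 0.000802289.
Half-width = z·√(radicand)/denom = 2.576·0.028325/1.020867 = 0.07147.
CI: 0.49076 ± 0.07147 = (0.4193, 0.5622).

(0.4193, 0.5622)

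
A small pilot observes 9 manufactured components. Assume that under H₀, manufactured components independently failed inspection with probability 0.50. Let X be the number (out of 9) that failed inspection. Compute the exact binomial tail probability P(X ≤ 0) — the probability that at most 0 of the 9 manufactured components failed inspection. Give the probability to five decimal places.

X ~ Binomial(n=9, p=0.50).
P(X ≤ 0) = C(9,0)·0.50^0·0.50^9.
= 0.001953 = 0.00195.

P = 0.00195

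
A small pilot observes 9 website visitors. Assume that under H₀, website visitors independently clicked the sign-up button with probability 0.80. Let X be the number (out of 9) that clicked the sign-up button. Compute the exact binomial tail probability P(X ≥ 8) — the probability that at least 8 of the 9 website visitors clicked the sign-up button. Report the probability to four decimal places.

X is binomial with n = 9 and p = 0.80.
P(X ≥ 8) = C(9,8)·0.80^8·0.20^1 + C(9,9)·0.80^9·0.20^0.
= 0.301990 + 0.134218 = 0.4362.

P = 0.4362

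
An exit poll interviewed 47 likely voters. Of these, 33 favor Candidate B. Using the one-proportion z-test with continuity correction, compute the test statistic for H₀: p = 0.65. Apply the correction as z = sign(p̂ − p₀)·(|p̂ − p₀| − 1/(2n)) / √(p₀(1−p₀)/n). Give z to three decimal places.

z = 0.596

The sample proportion is 33/47 = 0.70213. p̂ − p₀ = 0.052128.
1/(2n) = 0.010638.
Corrected numerator: |0.052128| − 0.010638 = 0.041490.
Null standard error: √(0.65·0.35/47) = √0.004840426 = 0.069573.
z = +0.041490/0.069573 = 0.596.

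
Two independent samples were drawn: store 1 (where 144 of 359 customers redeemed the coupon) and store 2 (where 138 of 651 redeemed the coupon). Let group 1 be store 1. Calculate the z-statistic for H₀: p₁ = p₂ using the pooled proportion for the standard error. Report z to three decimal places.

z = 6.413

p̂₁ = 144/359 = 0.40111, p̂₂ = 138/651 = 0.21198.
Pooling: p̂ = 282/1010 = 0.27921.
Pooled SE = √[0.2012509·0.00432161] ≈ 0.029491.
z = 0.18913/0.029491 = 6.413.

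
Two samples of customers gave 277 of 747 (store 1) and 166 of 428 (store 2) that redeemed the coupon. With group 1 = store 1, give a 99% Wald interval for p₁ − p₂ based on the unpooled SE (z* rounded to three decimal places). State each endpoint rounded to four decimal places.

p̂₁ = 0.37082, p̂₂ = 0.38785, so the observed difference is -0.01703.
Unpooled SE = √(p̂₁(1−p̂₁)/n₁ + p̂₂(1−p̂₂)/n₂) = √(0.000312332 + 0.000554725) = 0.029446.
For 99% confidence, z* = 2.576. Margin = 2.576·0.029446 = 0.07585.
So the interval runs from -0.0929 to 0.0588.

(-0.0929, 0.0588)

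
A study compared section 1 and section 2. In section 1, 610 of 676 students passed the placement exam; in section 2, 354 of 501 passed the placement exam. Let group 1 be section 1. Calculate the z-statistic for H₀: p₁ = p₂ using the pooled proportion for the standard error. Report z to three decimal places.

p̂₁ = 610/676 = 0.90237, p̂₂ = 354/501 = 0.70659.
Pooled p̂ = (610+354)/(676+501) = 964/1177 = 0.81903.
Pooled SE = √[0.1482189·0.00347530] ≈ 0.022696.
z = (p̂₁ − p̂₂)/SE = (0.90237 − 0.70659)/0.022696 = 0.19578/0.022696 = 8.626.

z = 8.626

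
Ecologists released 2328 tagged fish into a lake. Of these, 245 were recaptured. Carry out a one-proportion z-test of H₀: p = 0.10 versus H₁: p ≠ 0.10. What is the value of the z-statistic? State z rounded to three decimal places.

With x = 245 successes in n = 2328, p̂ = 0.10524.
SE₀ = √(0.10·0.90/2328) = 0.006218.
z = (0.10524 − 0.10)/0.006218 = 0.00524/0.006218 = 0.843.

z = 0.843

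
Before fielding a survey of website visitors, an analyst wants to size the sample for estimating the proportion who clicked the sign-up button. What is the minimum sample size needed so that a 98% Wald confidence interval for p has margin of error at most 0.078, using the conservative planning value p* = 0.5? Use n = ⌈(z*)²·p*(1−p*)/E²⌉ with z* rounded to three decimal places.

n = 223

z* = 2.326 at the 98% level.
p*(1−p*) = 0.2500.
Required n before rounding: 5.410276 × 0.2500 / 0.078² = 222.316.
Rounding up, n = 223.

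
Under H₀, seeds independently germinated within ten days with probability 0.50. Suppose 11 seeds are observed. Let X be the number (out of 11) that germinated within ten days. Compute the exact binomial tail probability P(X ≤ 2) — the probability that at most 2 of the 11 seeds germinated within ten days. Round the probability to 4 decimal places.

X ~ Binomial(n=11, p=0.50).
P(X ≤ 2) = C(11,0)·0.50^0·0.50^11 + C(11,1)·0.50^1·0.50^10 + C(11,2)·0.50^2·0.50^9.
= 0.000488 + 0.005371 + 0.026855 = 0.0327.

P = 0.0327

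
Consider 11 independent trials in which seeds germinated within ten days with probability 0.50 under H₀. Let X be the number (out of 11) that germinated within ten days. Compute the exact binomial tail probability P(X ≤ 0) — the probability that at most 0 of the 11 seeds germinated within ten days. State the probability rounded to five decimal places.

X ~ Binomial(n=11, p=0.50).
P(X ≤ 0) = C(11,0)·0.50^0·0.50^11.
= 0.000488 = 0.00049.

P = 0.00049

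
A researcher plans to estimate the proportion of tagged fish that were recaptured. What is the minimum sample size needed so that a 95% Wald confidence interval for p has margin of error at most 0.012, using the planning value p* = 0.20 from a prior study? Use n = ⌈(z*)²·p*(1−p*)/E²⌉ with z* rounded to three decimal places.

n = 4269

z* = 1.960 at the 95% level.
p*(1−p*) = 0.20·0.80 = 0.1600.
(z*)²·p*(1−p*)/E² = 3.841600·0.1600/0.000144 = 4268.444.
⌈4268.444⌉ = 4269.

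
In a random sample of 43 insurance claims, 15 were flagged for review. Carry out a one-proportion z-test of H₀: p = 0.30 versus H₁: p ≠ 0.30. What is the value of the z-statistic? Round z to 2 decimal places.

z = 0.70

With x = 15 successes in n = 43, p̂ = 0.34884.
Null standard error: √(0.30·0.70/43) = √0.004883721 = 0.069884.
Test statistic: z = 0.04884/0.069884 = 0.70.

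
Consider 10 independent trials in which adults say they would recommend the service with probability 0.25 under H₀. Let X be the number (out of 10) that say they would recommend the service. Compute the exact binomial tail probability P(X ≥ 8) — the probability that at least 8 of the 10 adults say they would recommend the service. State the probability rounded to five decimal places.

P = 0.00042

X is binomial with n = 10 and p = 0.25.
P(X ≥ 8) = C(10,8)·0.25^8·0.75^2 + C(10,9)·0.25^9·0.75^1 + C(10,10)·0.25^10·0.75^0.
= 0.000386 + 0.000029 + 0.000001 = 0.00042.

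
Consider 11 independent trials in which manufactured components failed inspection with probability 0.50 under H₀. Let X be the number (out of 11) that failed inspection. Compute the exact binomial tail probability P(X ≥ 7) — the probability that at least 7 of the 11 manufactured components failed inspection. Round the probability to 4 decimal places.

X ~ Binomial(n=11, p=0.50).
P(X ≥ 7) = Σ_{j=7}^{11} C(11,j)·0.50^j·0.50^{11−j}.
= 0.161133 + 0.080566 + 0.026855 + 0.005371 + 0.000488 = 0.2744.

P = 0.2744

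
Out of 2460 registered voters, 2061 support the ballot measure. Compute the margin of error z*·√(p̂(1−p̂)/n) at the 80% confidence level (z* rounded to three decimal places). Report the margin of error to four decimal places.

ME = 0.0095

Sample proportion p̂ = 2061/2460 = 0.83780.
SE = √(p̂(1−p̂)/n) = √(0.135888/2460) = 0.007432.
For 80% confidence, z* = 1.282.
ME = 1.282·0.007432 = 0.0095.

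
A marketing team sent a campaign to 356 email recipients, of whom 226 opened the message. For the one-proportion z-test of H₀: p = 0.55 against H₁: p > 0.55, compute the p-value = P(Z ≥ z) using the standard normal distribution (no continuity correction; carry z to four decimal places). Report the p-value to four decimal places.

p-value = 0.0006

p̂ = 226/356 = 0.63483.
Under H₀, SE = √(p₀(1−p₀)/n) = √(0.55·0.45/356) = √0.000695225 = 0.026367.
Test statistic (full precision, shown to 4 dp): z = (226/356 − 0.55)/SE₀ ≈ 3.2173.
p-value = P(Z ≥ z) with z = 3.2173 → 0.0006.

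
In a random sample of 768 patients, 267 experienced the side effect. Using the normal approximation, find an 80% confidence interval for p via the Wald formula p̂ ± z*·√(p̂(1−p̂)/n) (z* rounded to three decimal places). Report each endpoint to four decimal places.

(0.3256, 0.3697)

Sample proportion p̂ = 267/768 = 0.34766.
SE(p̂) = √(0.34766·0.65234/768) = 0.017184.
z* = 1.282 at the 80% level.
Margin = 1.282·0.017184 = 0.02203.
Interval: 0.34766 ± 0.02203 → (0.3256, 0.3697).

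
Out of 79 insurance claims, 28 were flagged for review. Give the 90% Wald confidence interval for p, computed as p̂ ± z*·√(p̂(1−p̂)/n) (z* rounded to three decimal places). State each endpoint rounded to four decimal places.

The sample proportion is 28/79 = 0.35443.
SE(p̂) = √(0.35443·0.64557/79) = 0.053817.
For 90% confidence, z* = 1.645.
Margin of error: 1.645 × 0.053817 = 0.08853.
CI: 0.35443 ± 0.08853 = (0.2659, 0.4430).

(0.2659, 0.4430)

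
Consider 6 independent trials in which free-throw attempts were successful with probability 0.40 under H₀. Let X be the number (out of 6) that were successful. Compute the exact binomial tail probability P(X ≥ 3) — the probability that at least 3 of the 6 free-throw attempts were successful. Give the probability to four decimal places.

X ~ Binomial(n=6, p=0.40).
P(X ≥ 3) = C(6,3)·0.40^3·0.60^3 + C(6,4)·0.40^4·0.60^2 + C(6,5)·0.40^5·0.60^1 + C(6,6)·0.40^6·0.60^0.
= 0.276480 + 0.138240 + 0.036864 + 0.004096 = 0.4557.

P = 0.4557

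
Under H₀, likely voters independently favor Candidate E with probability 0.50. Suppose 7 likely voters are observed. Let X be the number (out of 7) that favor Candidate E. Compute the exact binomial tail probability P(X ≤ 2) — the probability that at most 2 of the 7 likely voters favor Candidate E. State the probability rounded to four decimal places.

X is binomial with n = 7 and p = 0.50.
P(X ≤ 2) = C(7,0)·0.50^0·0.50^7 + C(7,1)·0.50^1·0.50^6 + C(7,2)·0.50^2·0.50^5.
= 0.007812 + 0.054688 + 0.164062 = 0.2266.

P = 0.2266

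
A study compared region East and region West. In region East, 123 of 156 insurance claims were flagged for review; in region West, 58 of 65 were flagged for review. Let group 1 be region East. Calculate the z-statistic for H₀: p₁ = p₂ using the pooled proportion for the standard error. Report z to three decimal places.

p̂₁ = 123/156 = 0.78846, p̂₂ = 58/65 = 0.89231.
Pooled p̂ = (123+58)/(156+65) = 181/221 = 0.81900.
Pooled SE = √[0.1482361·0.02179487] ≈ 0.056840.
z = -0.10385/0.056840 = -1.827.

z = -1.827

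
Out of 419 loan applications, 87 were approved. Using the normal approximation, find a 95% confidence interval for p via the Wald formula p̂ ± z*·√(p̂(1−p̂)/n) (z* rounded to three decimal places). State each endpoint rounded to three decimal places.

(0.169, 0.246)

The sample proportion is 87/419 = 0.20764.
SE(p̂) = √(0.20764·0.79236/419) = 0.019816.
For 95% confidence, z* = 1.960.
Margin = 1.960·0.019816 = 0.03884.
Interval: 0.20764 ± 0.03884 → (0.169, 0.246).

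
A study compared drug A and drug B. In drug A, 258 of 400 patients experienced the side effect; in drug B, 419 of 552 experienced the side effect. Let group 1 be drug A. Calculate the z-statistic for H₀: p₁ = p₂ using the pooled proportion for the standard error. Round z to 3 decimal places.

z = -3.833

Sample proportions: p̂₁ = 258/400 = 0.64500 and p̂₂ = 419/552 = 0.75906.
Pooled p̂ = (258+419)/(400+552) = 677/952 = 0.71113.
SE = √[p̂(1−p̂)(1/n₁+1/n₂)] = √[0.71113·0.28887·(1/400+1/552)] ≈ 0.029761.
z = (p̂₁ − p̂₂)/SE = (0.64500 − 0.75906)/0.029761 = -0.11406/0.029761 = -3.833.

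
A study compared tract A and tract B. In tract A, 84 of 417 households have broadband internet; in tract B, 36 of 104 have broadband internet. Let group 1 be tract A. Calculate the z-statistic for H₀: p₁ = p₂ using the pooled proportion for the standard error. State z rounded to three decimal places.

z = -3.136

p̂₁ = 84/417 = 0.20144, p̂₂ = 36/104 = 0.34615.
Pooled p̂ = (84+36)/(417+104) = 120/521 = 0.23033.
SE = √[p̂(1−p̂)(1/n₁+1/n₂)] = √[0.23033·0.76967·(1/417+1/104)] ≈ 0.046149.
z = (p̂₁ − p̂₂)/SE = (0.20144 − 0.34615)/0.046149 = -0.14471/0.046149 = -3.136.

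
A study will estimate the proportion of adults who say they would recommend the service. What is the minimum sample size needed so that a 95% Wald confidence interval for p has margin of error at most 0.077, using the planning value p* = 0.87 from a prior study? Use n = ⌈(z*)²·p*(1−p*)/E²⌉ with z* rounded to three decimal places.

For 95% confidence, z* = 1.960.
p*(1−p*) = 0.87·0.13 = 0.1131.
(z*)²·p*(1−p*)/E² = 3.841600·0.1131/0.005929 = 73.281.
⌈73.281⌉ = 74.

n = 74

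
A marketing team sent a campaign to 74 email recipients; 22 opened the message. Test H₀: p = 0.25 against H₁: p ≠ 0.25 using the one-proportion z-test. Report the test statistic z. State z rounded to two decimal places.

z = 0.94

With x = 22 successes in n = 74, p̂ = 0.29730.
Under H₀, SE = √(p₀(1−p₀)/n) = √(0.25·0.75/74) = √0.002533784 = 0.050337.
Test statistic: z = 0.04730/0.050337 = 0.94.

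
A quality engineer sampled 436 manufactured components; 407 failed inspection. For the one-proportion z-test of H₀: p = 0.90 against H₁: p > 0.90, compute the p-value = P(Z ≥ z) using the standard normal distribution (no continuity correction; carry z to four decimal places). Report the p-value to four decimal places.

Sample proportion p̂ = 407/436 = 0.93349.
Under H₀, SE = √(p₀(1−p₀)/n) = √(0.90·0.10/436) = √0.000206422 = 0.014367.
z = (p̂ − p₀)/SE = (407/436 − 0.90)/0.014367 ≈ 2.3307.
p-value = P(Z ≥ z) with z = 2.3307 → 0.0099.

p-value = 0.0099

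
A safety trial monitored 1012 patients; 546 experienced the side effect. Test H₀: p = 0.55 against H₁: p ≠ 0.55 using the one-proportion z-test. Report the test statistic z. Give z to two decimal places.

p̂ = 546/1012 = 0.53953.
Null standard error: √(0.55·0.45/1012) = √0.000244565 = 0.015639.
Test statistic: z = -0.01047/0.015639 = -0.67.

z = -0.67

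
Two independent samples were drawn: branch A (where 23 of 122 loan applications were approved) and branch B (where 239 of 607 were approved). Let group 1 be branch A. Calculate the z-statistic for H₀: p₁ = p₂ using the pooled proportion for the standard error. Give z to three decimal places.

z = -4.311

p̂₁ = 23/122 = 0.18852, p̂₂ = 239/607 = 0.39374.
Pooling: p̂ = 262/729 = 0.35940.
SE = √[p̂(1−p̂)(1/n₁+1/n₂)] = √[0.35940·0.64060·(1/122+1/607)] ≈ 0.047607.
z = -0.20522/0.047607 = -4.311.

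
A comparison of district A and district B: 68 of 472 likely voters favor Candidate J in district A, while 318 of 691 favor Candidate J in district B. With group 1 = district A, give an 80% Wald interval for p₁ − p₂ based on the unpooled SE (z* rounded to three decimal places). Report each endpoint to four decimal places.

p̂₁ = 68/472 = 0.14407, p̂₂ = 318/691 = 0.46020; p̂₁ − p̂₂ = -0.31613.
SE = √(0.000261255 + 0.000359502) = √0.000620757 = 0.024915.
z* = 1.282 at the 80% level. Margin of error = 0.03194.
Interval: -0.31613 ± 0.03194 → (-0.3481, -0.2842).

(-0.3481, -0.2842)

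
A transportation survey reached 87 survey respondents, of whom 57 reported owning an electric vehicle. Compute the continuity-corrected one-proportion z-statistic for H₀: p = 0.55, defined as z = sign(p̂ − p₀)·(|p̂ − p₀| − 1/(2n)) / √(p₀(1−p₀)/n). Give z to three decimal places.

The sample proportion is 57/87 = 0.65517. p̂ − p₀ = 0.105172.
Continuity correction 1/(2n) = 1/174 = 0.005747.
Corrected numerator: |0.105172| − 0.005747 = 0.099425.
Under H₀, SE = √(p₀(1−p₀)/n) = √(0.55·0.45/87) = √0.002844828 = 0.053337.
z = (+)0.099425/0.053337 = 1.864.

z = 1.864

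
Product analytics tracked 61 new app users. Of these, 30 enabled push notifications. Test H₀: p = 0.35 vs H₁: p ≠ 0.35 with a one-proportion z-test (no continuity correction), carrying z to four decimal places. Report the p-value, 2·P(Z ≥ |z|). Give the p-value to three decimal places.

p̂ = 30/61 = 0.49180.
Under H₀, SE = √(p₀(1−p₀)/n) = √(0.35·0.65/61) = √0.003729508 = 0.061070.
z = (p̂ − p₀)/SE = (30/61 − 0.35)/0.061070 ≈ 2.3220.
From the standard normal, 2·P(Z ≥ |z|) = 0.020.

p-value = 0.020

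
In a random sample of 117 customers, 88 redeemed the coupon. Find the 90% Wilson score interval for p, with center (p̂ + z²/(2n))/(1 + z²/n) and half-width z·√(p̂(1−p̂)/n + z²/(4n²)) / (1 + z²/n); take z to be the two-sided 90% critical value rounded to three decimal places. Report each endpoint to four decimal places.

Here p̂ = 88/117 = 0.75214 and z = 1.645 (z² = 2.706025).
Denominator 1 + z²/n = 1 + 2.706025/117 = 1.023128.
Center = (0.75214 + 0.011564)/1.023128 = 0.74644.
Radicand: p̂(1−p̂)/n + z²/(4n²) = 0.001593394 + 0.000049420 = 0.001642814.
Half-width = 1.645·√0.001642814/1.023128 = 0.06517.
So the interval runs from 0.6813 to 0.8116.

(0.6813, 0.8116)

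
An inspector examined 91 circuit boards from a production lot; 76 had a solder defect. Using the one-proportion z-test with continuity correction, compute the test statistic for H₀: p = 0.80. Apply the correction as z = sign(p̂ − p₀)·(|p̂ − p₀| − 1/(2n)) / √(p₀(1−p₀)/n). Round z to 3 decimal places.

p̂ = 76/91 = 0.83516. p̂ − p₀ = 0.035165.
Continuity correction 1/(2n) = 1/182 = 0.005495.
Corrected numerator: |0.035165| − 0.005495 = 0.029670.
Under H₀, SE = √(p₀(1−p₀)/n) = √(0.80·0.20/91) = √0.001758242 = 0.041931.
z = (+)0.029670/0.041931 = 0.708.

z = 0.708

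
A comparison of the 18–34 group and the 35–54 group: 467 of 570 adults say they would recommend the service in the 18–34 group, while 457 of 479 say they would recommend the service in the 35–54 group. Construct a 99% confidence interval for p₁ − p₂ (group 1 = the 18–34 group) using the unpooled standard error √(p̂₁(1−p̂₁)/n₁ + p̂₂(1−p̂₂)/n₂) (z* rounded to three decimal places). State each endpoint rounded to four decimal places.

(-0.1830, -0.0865)

p̂₁ = 467/570 = 0.81930, p̂₂ = 457/479 = 0.95407; p̂₁ − p̂₂ = -0.13477.
Unpooled SE = √(p̂₁(1−p̂₁)/n₁ + p̂₂(1−p̂₂)/n₂) = √(0.000259734 + 0.000091481) = 0.018741.
The 99% critical value is z* = 2.576. Margin = 2.576·0.018741 = 0.04828.
Interval: -0.13477 ± 0.04828 → (-0.1830, -0.0865).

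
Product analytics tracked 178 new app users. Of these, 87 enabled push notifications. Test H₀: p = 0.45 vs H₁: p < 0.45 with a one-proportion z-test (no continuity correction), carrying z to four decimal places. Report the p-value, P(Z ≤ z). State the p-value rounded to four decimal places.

Sample proportion p̂ = 87/178 = 0.48876.
Null standard error: √(0.45·0.55/178) = √0.001390449 = 0.037289.
z = (p̂ − p₀)/SE = (87/178 − 0.45)/0.037289 ≈ 1.0396.
From the standard normal, P(Z ≤ z) = 0.8507.

p-value = 0.8507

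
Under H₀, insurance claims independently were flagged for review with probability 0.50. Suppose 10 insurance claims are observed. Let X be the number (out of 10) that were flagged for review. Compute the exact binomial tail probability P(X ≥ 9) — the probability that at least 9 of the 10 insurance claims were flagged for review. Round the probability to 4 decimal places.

P = 0.0107

X is binomial with n = 10 and p = 0.50.
P(X ≥ 9) = C(10,9)·0.50^9·0.50^1 + C(10,10)·0.50^10·0.50^0.
= 0.009766 + 0.000977 = 0.0107.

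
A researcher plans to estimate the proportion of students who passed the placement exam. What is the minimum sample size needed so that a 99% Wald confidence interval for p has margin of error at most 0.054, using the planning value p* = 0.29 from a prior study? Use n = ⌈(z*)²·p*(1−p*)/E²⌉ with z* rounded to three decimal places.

z* = 2.576 at the 99% level.
p*(1−p*) = 0.29·0.71 = 0.2059.
Required n before rounding: 6.635776 × 0.2059 / 0.054² = 468.555.
Rounding up, n = 469.

n = 469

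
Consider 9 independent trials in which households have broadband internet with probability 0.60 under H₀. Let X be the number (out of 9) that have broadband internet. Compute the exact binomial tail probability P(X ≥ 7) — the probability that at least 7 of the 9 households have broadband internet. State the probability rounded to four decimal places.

P = 0.2318

X ~ Binomial(n=9, p=0.60).
P(X ≥ 7) = C(9,7)·0.60^7·0.40^2 + C(9,8)·0.60^8·0.40^1 + C(9,9)·0.60^9·0.40^0.
= 0.161243 + 0.060466 + 0.010078 = 0.2318.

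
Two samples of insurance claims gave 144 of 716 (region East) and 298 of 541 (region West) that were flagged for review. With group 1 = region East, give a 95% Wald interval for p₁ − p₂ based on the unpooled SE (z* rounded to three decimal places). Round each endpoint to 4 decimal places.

p̂₁ = 144/716 = 0.20112, p̂₂ = 298/541 = 0.55083; p̂₁ − p̂₂ = -0.34971.
SE = √(0.000224398 + 0.000457331) = √0.000681729 = 0.026110.
z* = 1.960 at the 95% level. Margin = 1.960·0.026110 = 0.05118.
So the interval runs from -0.4009 to -0.2985.

(-0.4009, -0.2985)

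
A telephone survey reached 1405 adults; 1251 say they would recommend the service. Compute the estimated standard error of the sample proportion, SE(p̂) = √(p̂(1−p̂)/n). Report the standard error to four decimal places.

SE = 0.0083

The sample proportion is 1251/1405 = 0.89039.
p̂(1−p̂) = 0.097596.
Dividing by n and taking the root: √0.000069463 = 0.0083.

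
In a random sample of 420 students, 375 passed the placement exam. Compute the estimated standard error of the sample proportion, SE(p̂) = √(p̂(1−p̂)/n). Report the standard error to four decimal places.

p̂ = 375/420 = 0.89286.
p̂(1−p̂) = 0.89286·0.10714 = 0.095661.
SE = √(0.095661/420) = √0.000227764 = 0.0151.

SE = 0.0151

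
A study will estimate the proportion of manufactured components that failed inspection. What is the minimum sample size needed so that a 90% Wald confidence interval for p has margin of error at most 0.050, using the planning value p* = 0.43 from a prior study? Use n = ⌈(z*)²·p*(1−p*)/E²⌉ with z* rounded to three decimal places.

The 90% critical value is z* = 1.645.
p*(1−p*) = 0.43·0.57 = 0.2451.
Required n before rounding: 2.706025 × 0.2451 / 0.050² = 265.299.
⌈265.299⌉ = 266.

n = 266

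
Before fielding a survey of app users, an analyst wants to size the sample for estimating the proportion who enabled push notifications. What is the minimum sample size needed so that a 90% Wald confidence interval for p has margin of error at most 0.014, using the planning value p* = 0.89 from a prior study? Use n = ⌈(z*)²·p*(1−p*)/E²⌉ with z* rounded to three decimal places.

z* = 1.645 at the 90% level.
p*(1−p*) = 0.89·0.11 = 0.0979.
(z*)²·p*(1−p*)/E² = 2.706025·0.0979/0.000196 = 1351.632.
Rounding up, n = 1352.

n = 1352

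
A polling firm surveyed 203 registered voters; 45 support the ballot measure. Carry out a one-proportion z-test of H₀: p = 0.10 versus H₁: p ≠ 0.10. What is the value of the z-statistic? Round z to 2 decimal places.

With x = 45 successes in n = 203, p̂ = 0.22167.
SE₀ = √(0.10·0.90/203) = 0.021056.
z = (0.22167 − 0.10)/0.021056 = 0.12167/0.021056 = 5.78.

z = 5.78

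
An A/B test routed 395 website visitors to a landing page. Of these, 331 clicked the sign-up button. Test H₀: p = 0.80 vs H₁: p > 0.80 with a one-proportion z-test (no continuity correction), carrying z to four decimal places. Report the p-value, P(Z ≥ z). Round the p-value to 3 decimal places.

With x = 331 successes in n = 395, p̂ = 0.83797.
SE₀ = √(0.80·0.20/395) = 0.020126.
Test statistic (full precision, shown to 4 dp): z = (331/395 − 0.80)/SE₀ ≈ 1.8868.
p-value = P(Z ≥ z) with z = 1.8868 → 0.030.

p-value = 0.030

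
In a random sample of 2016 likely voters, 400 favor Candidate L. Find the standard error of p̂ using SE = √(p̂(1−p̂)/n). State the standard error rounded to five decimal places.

p̂ = 400/2016 = 0.19841.
p̂(1−p̂) = 0.19841·0.80159 = 0.159043.
Dividing by n and taking the root: √0.000078890 = 0.00888.

SE = 0.00888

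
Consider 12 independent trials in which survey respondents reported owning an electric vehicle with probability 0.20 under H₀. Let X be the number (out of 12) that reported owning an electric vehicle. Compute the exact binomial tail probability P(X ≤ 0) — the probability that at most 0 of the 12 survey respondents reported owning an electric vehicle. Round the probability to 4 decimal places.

P = 0.0687

X ~ Binomial(n=12, p=0.20).
P(X ≤ 0) = C(12,0)·0.20^0·0.80^12.
= 0.068719 = 0.0687.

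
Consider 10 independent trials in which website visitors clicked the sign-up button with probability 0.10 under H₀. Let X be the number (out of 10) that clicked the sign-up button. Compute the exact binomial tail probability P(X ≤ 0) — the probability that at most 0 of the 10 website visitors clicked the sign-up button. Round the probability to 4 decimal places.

P = 0.3487

X is binomial with n = 10 and p = 0.10.
P(X ≤ 0) = C(10,0)·0.10^0·0.90^10.
= 0.348678 = 0.3487.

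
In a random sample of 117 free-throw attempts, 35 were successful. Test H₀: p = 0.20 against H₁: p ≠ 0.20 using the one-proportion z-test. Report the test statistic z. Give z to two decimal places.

z = 2.68

Sample proportion p̂ = 35/117 = 0.29915.
Under H₀, SE = √(p₀(1−p₀)/n) = √(0.20·0.80/117) = √0.001367521 = 0.036980.
Test statistic: z = 0.09915/0.036980 = 2.68.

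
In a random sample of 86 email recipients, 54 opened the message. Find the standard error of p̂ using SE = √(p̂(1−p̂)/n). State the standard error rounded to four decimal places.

The sample proportion is 54/86 = 0.62791.
p̂(1−p̂) = 0.233639.
SE = √(0.233639/86) = 0.0521.

SE = 0.0521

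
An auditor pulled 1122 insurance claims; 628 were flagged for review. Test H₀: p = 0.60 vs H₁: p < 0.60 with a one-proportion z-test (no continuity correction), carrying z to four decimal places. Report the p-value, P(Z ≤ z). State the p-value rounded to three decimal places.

p-value = 0.003

Sample proportion p̂ = 628/1122 = 0.55971.
SE₀ = √(0.60·0.40/1122) = 0.014625.
z = (p̂ − p₀)/SE = (628/1122 − 0.60)/0.014625 ≈ -2.7545.
p-value = P(Z ≤ z) with z = -2.7545 → 0.003.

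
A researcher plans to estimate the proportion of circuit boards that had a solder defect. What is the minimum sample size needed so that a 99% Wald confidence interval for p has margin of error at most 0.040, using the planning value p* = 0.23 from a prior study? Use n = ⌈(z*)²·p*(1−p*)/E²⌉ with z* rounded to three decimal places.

For 99% confidence, z* = 2.576.
p*(1−p*) = 0.1771.
(z*)²·p*(1−p*)/E² = 6.635776·0.1771/0.001600 = 734.497.
Rounding up, n = 735.

n = 735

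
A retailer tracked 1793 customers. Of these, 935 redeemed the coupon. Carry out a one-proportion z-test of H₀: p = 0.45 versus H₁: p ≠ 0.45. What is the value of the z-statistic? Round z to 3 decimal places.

z = 6.083

The sample proportion is 935/1793 = 0.52147.
Null standard error: √(0.45·0.55/1793) = √0.000138037 = 0.011749.
z = (p̂ − p₀)/SE = (0.52147 − 0.45)/0.011749 = 6.083.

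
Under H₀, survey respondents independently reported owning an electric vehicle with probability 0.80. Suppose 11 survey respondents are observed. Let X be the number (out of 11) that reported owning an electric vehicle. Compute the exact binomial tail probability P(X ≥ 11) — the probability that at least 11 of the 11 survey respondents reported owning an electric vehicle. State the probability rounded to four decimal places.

P = 0.0859

X ~ Binomial(n=11, p=0.80).
P(X ≥ 11) = C(11,11)·0.80^11·0.20^0.
= 0.085899 = 0.0859.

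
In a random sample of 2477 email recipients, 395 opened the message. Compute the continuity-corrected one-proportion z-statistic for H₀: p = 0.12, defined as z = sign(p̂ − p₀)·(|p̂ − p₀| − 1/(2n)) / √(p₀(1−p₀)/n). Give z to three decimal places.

The sample proportion is 395/2477 = 0.15947. p̂ − p₀ = 0.039467.
Continuity correction 1/(2n) = 1/4954 = 0.000202.
Corrected numerator: |0.039467| − 0.000202 = 0.039265.
Under H₀, SE = √(p₀(1−p₀)/n) = √(0.12·0.88/2477) = √0.000042632 = 0.006529.
z = (+)0.039265/0.006529 = 6.014.

z = 6.014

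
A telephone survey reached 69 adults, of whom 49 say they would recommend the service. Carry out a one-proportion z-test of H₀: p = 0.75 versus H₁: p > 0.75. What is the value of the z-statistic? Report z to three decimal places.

z = -0.765

Sample proportion p̂ = 49/69 = 0.71014.
Under H₀, SE = √(p₀(1−p₀)/n) = √(0.75·0.25/69) = √0.002717391 = 0.052129.
Test statistic: z = -0.03986/0.052129 = -0.765.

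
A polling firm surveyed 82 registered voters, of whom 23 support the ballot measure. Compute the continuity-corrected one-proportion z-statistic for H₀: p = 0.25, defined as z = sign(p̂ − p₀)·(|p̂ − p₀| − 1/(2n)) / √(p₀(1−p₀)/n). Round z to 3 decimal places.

z = 0.510

With x = 23 successes in n = 82, p̂ = 0.28049. p̂ − p₀ = 0.030488.
Continuity correction 1/(2n) = 1/164 = 0.006098.
Corrected numerator: |0.030488| − 0.006098 = 0.024390.
Null standard error: √(0.25·0.75/82) = √0.002286585 = 0.047818.
z = (+)0.024390/0.047818 = 0.510.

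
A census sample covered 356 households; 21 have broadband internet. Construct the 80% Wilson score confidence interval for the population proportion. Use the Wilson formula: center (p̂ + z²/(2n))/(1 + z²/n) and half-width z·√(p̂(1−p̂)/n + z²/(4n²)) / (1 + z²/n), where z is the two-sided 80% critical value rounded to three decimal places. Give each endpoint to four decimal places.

p̂ = 21/356 = 0.05899; z = 1.282, so z² = 1.643524.
1 + z²/n = 1.004617.
Adjusted center: (0.05899 + z²/(2n))/1.004617 = 0.06102.
Radicand: p̂(1−p̂)/n + z²/(4n²) = 0.000155924 + 0.000003242 = 0.000159166.
Half-width = z·√(radicand)/denom = 1.282·0.012616/1.004617 = 0.01610.
CI: 0.06102 ± 0.01610 = (0.0449, 0.0771).

(0.0449, 0.0771)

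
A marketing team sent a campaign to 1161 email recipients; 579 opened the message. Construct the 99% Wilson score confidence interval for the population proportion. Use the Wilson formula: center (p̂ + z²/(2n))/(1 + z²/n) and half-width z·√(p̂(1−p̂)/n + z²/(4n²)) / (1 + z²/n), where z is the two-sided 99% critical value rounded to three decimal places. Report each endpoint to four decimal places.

(0.4610, 0.5364)

p̂ = 579/1161 = 0.49871; z = 2.576, so z² = 6.635776.
Denominator 1 + z²/n = 1 + 6.635776/1161 = 1.005716.
Adjusted center: (0.49871 + z²/(2n))/1.005716 = 0.49872.
Radicand: p̂(1−p̂)/n + z²/(4n²) = 0.000215330 + 0.000001231 = 0.000216561.
Half-width = 2.576·√0.000216561/1.005716 = 0.03769.
Interval: 0.49872 ± 0.03769 → (0.4610, 0.5364).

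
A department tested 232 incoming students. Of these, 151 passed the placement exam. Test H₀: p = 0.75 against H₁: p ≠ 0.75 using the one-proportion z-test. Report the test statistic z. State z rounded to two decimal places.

z = -3.49

Sample proportion p̂ = 151/232 = 0.65086.
Under H₀, SE = √(p₀(1−p₀)/n) = √(0.75·0.25/232) = √0.000808190 = 0.028429.
Test statistic: z = -0.09914/0.028429 = -3.49.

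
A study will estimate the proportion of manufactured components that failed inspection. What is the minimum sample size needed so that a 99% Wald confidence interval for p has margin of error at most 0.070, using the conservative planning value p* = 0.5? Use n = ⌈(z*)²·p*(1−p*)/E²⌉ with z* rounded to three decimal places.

The 99% critical value is z* = 2.576.
p*(1−p*) = 0.50·0.50 = 0.2500.
Required n before rounding: 6.635776 × 0.2500 / 0.070² = 338.560.
Rounding up, n = 339.

n = 339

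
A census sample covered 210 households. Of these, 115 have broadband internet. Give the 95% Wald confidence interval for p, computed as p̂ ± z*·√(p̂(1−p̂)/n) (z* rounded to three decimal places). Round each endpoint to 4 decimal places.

With x = 115 successes in n = 210, p̂ = 0.54762.
Standard error of p̂: √(0.247732/210) = √0.001179678 = 0.034346.
The 95% critical value is z* = 1.960.
Margin of error: 1.960 × 0.034346 = 0.06732.
So the interval runs from 0.4803 to 0.6149.

(0.4803, 0.6149)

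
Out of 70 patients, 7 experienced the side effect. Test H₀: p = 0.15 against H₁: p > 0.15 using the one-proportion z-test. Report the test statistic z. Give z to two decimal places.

z = -1.17

With x = 7 successes in n = 70, p̂ = 0.10000.
Under H₀, SE = √(p₀(1−p₀)/n) = √(0.15·0.85/70) = √0.001821429 = 0.042678.
z = (0.10000 − 0.15)/0.042678 = -0.05000/0.042678 = -1.17.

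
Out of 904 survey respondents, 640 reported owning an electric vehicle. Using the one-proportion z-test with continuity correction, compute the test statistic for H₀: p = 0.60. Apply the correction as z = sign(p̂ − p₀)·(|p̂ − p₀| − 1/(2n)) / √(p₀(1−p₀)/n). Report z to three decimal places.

z = 6.592

The sample proportion is 640/904 = 0.70796. p̂ − p₀ = 0.107965.
1/(2n) = 0.000553.
Corrected numerator: |0.107965| − 0.000553 = 0.107412.
Null standard error: √(0.60·0.40/904) = √0.000265487 = 0.016294.
z = (+)0.107412/0.016294 = 6.592.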